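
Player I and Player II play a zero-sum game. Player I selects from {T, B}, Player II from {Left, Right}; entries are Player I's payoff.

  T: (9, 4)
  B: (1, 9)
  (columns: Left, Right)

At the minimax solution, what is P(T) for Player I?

8/13

Row minima: T → 4, B → 1; maximin = 4.
Column maxima: Left → 9, Right → 9; minimax = 9.
4 ≠ 9, so there is no saddle point; optimal play is mixed.
Let Player I play T with probability p. Expected payoff against Left: 9p + 1(1−p) = 8p + 1; against Right: 4p + 9(1−p) = −5p + 9.
Setting these equal: 8p + 1 = −5p + 9 ⇒ 13p = 8 ⇒ p = 8/13, and the value is (8)·(8/13) + 1 = 77/13.
For Player II: with q = P(Left), equating T's and B's payoffs gives 5q + 4 = −8q + 9 ⇒ q = 5/13.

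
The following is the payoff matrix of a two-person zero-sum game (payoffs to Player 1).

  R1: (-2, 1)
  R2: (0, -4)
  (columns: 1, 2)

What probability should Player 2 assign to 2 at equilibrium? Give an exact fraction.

Row minima: R1 → -2, R2 → -4; maximin = -2.
Column maxima: 1 → 0, 2 → 1; minimax = 0.
-2 ≠ 0, so there is no saddle point; optimal play is mixed.
Let Player 1 play R1 with probability p. Expected payoff against 1: (-2)p + 0(1−p) = −2p; against 2: 1p + (-4)(1−p) = 5p − 4.
Setting these equal: −2p = 5p − 4 ⇒ −7p = -4 ⇒ p = 4/7, and the value is (-2)·(4/7) = -8/7.
For Player 2: with q = P(1), equating R1's and R2's payoffs gives −3q + 1 = 4q − 4 ⇒ q = 5/7.

2/7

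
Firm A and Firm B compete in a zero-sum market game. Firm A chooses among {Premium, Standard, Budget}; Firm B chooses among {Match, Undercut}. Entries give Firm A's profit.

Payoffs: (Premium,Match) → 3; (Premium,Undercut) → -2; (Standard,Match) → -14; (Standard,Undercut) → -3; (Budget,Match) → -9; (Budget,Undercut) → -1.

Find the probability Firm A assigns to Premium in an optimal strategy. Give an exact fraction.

8/13

Row minima: Premium → -2, Standard → -14, Budget → -9; maximin = -2.
Column maxima: Match → 3, Undercut → -1; minimax = -1.
-2 ≠ -1, so there is no saddle point; optimal play is mixed.
Standard is strictly dominated by Premium, so Firm A never plays it.
On the remaining 2×2 (Premium, Budget vs Match, Undercut):
Let Firm A play Premium with probability p. Expected payoff against Match: 3p + (-9)(1−p) = 12p − 9; against Undercut: (-2)p + (-1)(1−p) = −p − 1.
Setting these equal: 12p − 9 = −p − 1 ⇒ 13p = 8 ⇒ p = 8/13, and the value is (12)·(8/13) − 9 = -21/13.
For Firm B: with q = P(Match), equating Premium's and Budget's payoffs gives 5q − 2 = −8q − 1 ⇒ q = 1/13.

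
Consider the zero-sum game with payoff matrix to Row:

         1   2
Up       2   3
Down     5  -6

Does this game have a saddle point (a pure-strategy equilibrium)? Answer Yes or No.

No

Row minima: Up → 2, Down → -6; maximin = 2.
Column maxima: 1 → 5, 2 → 3; minimax = 3.
2 ≠ 3, so no pure-strategy equilibrium exists.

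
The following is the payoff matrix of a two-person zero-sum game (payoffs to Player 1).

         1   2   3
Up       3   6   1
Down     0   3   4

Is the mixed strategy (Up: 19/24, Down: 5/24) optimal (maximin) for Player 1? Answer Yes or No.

No

Against 1 this mix gives (19/24)·3 + (5/24)·0 = 19/8.
Against 2 this mix gives (19/24)·6 + (5/24)·3 = 43/8.
Against 3 this mix gives (19/24)·1 + (5/24)·4 = 13/8.
Player 2 will play 3, holding Player 1 to 13/8. Shifting weight toward the row that does better against 3 would raise this floor (the equalizing mix achieves 2 against both 3 and 1), so the proposed strategy is not optimal.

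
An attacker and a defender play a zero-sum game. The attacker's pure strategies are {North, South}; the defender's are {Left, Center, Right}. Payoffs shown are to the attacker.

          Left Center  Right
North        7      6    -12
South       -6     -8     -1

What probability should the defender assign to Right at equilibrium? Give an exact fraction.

14/25

Row minima: North → -12, South → -8; maximin = -8.
Column maxima: Left → 7, Center → 6, Right → -1; minimax = -1.
-8 ≠ -1, so there is no saddle point; optimal play is mixed.
Left is strictly dominated by Center (it gives the attacker strictly more in every row), so the defender never plays it.
On the remaining 2×2 (North, South vs Center, Right):
Let the attacker play North with probability p. Expected payoff against Center: 6p + (-8)(1−p) = 14p − 8; against Right: (-12)p + (-1)(1−p) = −11p − 1.
Setting these equal: 14p − 8 = −11p − 1 ⇒ 25p = 7 ⇒ p = 7/25, and the value is (14)·(7/25) − 8 = -102/25.
For the defender: with q = P(Center), equating North's and South's payoffs gives 18q − 12 = −7q − 1 ⇒ q = 11/25.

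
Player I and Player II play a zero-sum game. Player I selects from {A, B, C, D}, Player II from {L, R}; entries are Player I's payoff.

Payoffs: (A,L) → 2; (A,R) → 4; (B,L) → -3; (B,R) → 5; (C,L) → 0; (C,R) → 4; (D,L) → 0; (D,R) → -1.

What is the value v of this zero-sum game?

2

Row minima: A → 2, B → -3, C → 0, D → -1; maximin = 2.
Column maxima: L → 2, R → 5; minimax = 2.
Since maximin = minimax = 2, there is a saddle point and the value is 2.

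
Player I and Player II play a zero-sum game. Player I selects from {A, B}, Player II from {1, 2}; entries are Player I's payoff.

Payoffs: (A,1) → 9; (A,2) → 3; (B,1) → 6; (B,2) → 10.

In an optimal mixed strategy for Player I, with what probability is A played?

2/5

Row minima: A → 3, B → 6; maximin = 6.
Column maxima: 1 → 9, 2 → 10; minimax = 9.
6 ≠ 9, so there is no saddle point; optimal play is mixed.
Let Player I play A with probability p. Expected payoff against 1: 9p + 6(1−p) = 3p + 6; against 2: 3p + 10(1−p) = −7p + 10.
Setting these equal: 3p + 6 = −7p + 10 ⇒ 10p = 4 ⇒ p = 2/5, and the value is (3)·(2/5) + 6 = 36/5.
For Player II: with q = P(1), equating A's and B's payoffs gives 6q + 3 = −4q + 10 ⇒ q = 7/10.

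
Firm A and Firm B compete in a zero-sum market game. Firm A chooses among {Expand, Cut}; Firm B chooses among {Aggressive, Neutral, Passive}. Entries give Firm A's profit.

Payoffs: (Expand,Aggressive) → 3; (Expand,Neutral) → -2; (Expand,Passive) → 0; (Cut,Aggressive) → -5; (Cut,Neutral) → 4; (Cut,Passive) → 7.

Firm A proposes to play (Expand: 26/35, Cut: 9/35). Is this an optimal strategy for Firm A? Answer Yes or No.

Against Aggressive this mix gives (26/35)·3 + (9/35)·(-5) = 33/35.
Against Neutral this mix gives (26/35)·(-2) + (9/35)·4 = -16/35.
Against Passive this mix gives (26/35)·0 + (9/35)·7 = 9/5.
Firm B will play Neutral, holding Firm A to -16/35. Shifting weight toward the row that does better against Neutral would raise this floor (the equalizing mix achieves 1/7 against both Neutral and Aggressive), so the proposed strategy is not optimal.

No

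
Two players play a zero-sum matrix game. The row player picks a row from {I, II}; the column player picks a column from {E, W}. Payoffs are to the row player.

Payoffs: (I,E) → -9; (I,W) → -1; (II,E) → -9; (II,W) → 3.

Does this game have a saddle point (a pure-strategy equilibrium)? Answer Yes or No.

Row minima: I → -9, II → -9; maximin = -9.
Column maxima: E → -9, W → 3; minimax = -9.
maximin = minimax = -9, so a saddle point exists.

Yes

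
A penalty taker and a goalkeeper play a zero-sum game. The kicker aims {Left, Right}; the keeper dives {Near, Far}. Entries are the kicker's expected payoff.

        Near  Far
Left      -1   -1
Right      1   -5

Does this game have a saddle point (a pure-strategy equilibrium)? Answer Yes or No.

Yes

Row minima: Left → -1, Right → -5; maximin = -1.
Column maxima: Near → 1, Far → -1; minimax = -1.
maximin = minimax = -1, so a saddle point exists.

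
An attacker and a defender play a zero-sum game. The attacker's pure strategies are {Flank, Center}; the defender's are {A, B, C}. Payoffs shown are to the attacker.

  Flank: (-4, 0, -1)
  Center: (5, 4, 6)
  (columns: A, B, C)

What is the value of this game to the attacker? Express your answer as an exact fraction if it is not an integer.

Row minima: Flank → -4, Center → 4; maximin = 4.
Column maxima: A → 5, B → 4, C → 6; minimax = 4.
Since maximin = minimax = 4, there is a saddle point and the value is 4.

4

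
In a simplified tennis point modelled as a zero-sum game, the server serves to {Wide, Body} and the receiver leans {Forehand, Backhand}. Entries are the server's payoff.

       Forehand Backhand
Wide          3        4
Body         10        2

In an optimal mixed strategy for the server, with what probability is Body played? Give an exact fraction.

1/9

Row minima: Wide → 3, Body → 2; maximin = 3.
Column maxima: Forehand → 10, Backhand → 4; minimax = 4.
3 ≠ 4, so there is no saddle point; optimal play is mixed.
Let the server play Wide with probability p. Expected payoff against Forehand: 3p + 10(1−p) = −7p + 10; against Backhand: 4p + 2(1−p) = 2p + 2.
Setting these equal: −7p + 10 = 2p + 2 ⇒ −9p = -8 ⇒ p = 8/9, and the value is (-7)·(8/9) + 10 = 34/9.
For the receiver: with q = P(Forehand), equating Wide's and Body's payoffs gives −q + 4 = 8q + 2 ⇒ q = 2/9.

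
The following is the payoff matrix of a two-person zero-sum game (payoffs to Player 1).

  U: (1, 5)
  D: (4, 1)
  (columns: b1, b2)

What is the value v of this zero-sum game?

Row minima: U → 1, D → 1; maximin = 1.
Column maxima: b1 → 4, b2 → 5; minimax = 4.
1 ≠ 4, so there is no saddle point; optimal play is mixed.
Let Player 1 play U with probability p. Expected payoff against b1: 1p + 4(1−p) = −3p + 4; against b2: 5p + 1(1−p) = 4p + 1.
Setting these equal: −3p + 4 = 4p + 1 ⇒ −7p = -3 ⇒ p = 3/7, and the value is (-3)·(3/7) + 4 = 19/7.
For Player 2: with q = P(b1), equating U's and D's payoffs gives −4q + 5 = 3q + 1 ⇒ q = 4/7.

19/7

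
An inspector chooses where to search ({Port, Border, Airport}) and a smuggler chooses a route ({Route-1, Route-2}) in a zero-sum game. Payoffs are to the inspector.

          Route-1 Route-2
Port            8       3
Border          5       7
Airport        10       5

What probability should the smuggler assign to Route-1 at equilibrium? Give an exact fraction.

Row minima: Port → 3, Border → 5, Airport → 5; maximin = 5.
Column maxima: Route-1 → 10, Route-2 → 7; minimax = 7.
5 ≠ 7, so there is no saddle point; optimal play is mixed.
Port is strictly dominated by Airport, so the inspector never plays it.
On the remaining 2×2 (Border, Airport vs Route-1, Route-2):
Let the inspector play Border with probability p. Expected payoff against Route-1: 5p + 10(1−p) = −5p + 10; against Route-2: 7p + 5(1−p) = 2p + 5.
Setting these equal: −5p + 10 = 2p + 5 ⇒ −7p = -5 ⇒ p = 5/7, and the value is (-5)·(5/7) + 10 = 45/7.
For the smuggler: with q = P(Route-1), equating Border's and Airport's payoffs gives −2q + 7 = 5q + 5 ⇒ q = 2/7.

2/7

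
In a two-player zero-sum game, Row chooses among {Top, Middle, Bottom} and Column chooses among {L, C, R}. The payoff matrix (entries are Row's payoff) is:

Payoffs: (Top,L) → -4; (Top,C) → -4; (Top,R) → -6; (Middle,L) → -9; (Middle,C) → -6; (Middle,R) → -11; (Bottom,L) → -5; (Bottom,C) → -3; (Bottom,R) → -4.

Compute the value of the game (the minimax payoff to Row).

Row minima: Top → -6, Middle → -11, Bottom → -5; maximin = -5.
Column maxima: L → -4, C → -3, R → -4; minimax = -4.
-5 ≠ -4, so there is no saddle point; optimal play is mixed.
Middle is strictly dominated by Top, so Row never plays it.
C is strictly dominated by R (it gives Row strictly more in every row), so Column never plays it.
On the remaining 2×2 (Top, Bottom vs L, R):
Let Row play Top with probability p. Expected payoff against L: (-4)p + (-5)(1−p) = p − 5; against R: (-6)p + (-4)(1−p) = −2p − 4.
Setting these equal: p − 5 = −2p − 4 ⇒ 3p = 1 ⇒ p = 1/3, and the value is (1)·(1/3) − 5 = -14/3.
For Column: with q = P(L), equating Top's and Bottom's payoffs gives 2q − 6 = −q − 4 ⇒ q = 2/3.

-14/3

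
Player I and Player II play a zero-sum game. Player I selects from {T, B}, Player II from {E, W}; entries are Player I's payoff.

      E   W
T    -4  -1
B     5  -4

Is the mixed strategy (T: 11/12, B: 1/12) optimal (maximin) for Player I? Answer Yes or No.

Against E this mix gives (11/12)·(-4) + (1/12)·5 = -13/4.
Against W this mix gives (11/12)·(-1) + (1/12)·(-4) = -5/4.
Player II will play E, holding Player I to -13/4. Shifting weight toward the row that does better against E would raise this floor (the equalizing mix achieves -7/4 against both E and W), so the proposed strategy is not optimal.

No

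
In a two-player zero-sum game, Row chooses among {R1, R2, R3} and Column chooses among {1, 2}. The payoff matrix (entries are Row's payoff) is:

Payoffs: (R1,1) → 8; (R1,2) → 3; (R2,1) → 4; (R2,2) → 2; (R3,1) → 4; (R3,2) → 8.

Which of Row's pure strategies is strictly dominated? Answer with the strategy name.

R2

R1 gives a strictly higher payoff than R2 against every column: 8 > 4, 3 > 2.
So R2 is strictly dominated and Row never plays it.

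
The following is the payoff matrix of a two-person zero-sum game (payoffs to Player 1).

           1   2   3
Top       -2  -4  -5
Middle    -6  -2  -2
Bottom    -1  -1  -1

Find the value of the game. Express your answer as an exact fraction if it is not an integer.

Row minima: Top → -5, Middle → -6, Bottom → -1; maximin = -1.
Column maxima: 1 → -1, 2 → -1, 3 → -1; minimax = -1.
Since maximin = minimax = -1, there is a saddle point and the value is -1.

-1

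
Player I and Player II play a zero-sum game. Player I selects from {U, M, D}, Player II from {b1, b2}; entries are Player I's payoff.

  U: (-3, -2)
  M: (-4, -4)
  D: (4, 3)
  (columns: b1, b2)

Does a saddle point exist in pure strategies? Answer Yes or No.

Yes

Row minima: U → -3, M → -4, D → 3; maximin = 3.
Column maxima: b1 → 4, b2 → 3; minimax = 3.
maximin = minimax = 3, so a saddle point exists.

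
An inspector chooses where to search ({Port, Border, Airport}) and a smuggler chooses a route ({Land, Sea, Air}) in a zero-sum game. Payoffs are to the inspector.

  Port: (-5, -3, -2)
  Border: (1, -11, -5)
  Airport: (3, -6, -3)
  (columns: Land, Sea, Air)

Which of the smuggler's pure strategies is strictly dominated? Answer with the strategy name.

Air

Sea holds the inspector's payoff strictly below Air in every row: -3 < -2, -11 < -5, -6 < -3.
So Air is strictly dominated for the smuggler.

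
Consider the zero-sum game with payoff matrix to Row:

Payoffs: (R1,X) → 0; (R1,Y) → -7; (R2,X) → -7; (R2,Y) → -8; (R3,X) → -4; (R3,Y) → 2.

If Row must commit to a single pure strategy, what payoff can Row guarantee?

-4

Row minima: R1 → -7, R2 → -8, R3 → -4.
The best of these is -4.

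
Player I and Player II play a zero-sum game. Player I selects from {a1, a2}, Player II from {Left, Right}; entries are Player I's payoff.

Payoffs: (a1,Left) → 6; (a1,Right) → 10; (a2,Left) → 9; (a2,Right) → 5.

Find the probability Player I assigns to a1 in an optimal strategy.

1/2

Row minima: a1 → 6, a2 → 5; maximin = 6.
Column maxima: Left → 9, Right → 10; minimax = 9.
6 ≠ 9, so there is no saddle point; optimal play is mixed.
Let Player I play a1 with probability p. Expected payoff against Left: 6p + 9(1−p) = −3p + 9; against Right: 10p + 5(1−p) = 5p + 5.
Setting these equal: −3p + 9 = 5p + 5 ⇒ −8p = -4 ⇒ p = 1/2, and the value is (-3)·(1/2) + 9 = 15/2.
For Player II: with q = P(Left), equating a1's and a2's payoffs gives −4q + 10 = 4q + 5 ⇒ q = 5/8.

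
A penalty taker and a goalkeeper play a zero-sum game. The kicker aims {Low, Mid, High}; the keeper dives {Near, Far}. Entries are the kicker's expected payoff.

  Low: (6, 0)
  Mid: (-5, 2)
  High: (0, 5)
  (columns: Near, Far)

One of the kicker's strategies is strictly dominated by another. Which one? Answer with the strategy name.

Mid

High gives a strictly higher payoff than Mid against every column: 0 > -5, 5 > 2.
So Mid is strictly dominated and the kicker never plays it.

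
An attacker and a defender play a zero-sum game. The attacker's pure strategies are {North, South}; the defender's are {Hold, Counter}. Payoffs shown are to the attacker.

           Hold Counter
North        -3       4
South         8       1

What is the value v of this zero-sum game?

5/2

Row minima: North → -3, South → 1; maximin = 1.
Column maxima: Hold → 8, Counter → 4; minimax = 4.
1 ≠ 4, so there is no saddle point; optimal play is mixed.
Let the attacker play North with probability p. Expected payoff against Hold: (-3)p + 8(1−p) = −11p + 8; against Counter: 4p + 1(1−p) = 3p + 1.
Setting these equal: −11p + 8 = 3p + 1 ⇒ −14p = -7 ⇒ p = 1/2, and the value is (-11)·(1/2) + 8 = 5/2.
For the defender: with q = P(Hold), equating North's and South's payoffs gives −7q + 4 = 7q + 1 ⇒ q = 3/14.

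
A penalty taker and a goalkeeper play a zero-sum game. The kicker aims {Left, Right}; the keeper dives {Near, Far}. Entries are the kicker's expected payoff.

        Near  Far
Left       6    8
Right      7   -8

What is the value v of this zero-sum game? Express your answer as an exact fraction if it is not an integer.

104/17

Row minima: Left → 6, Right → -8; maximin = 6.
Column maxima: Near → 7, Far → 8; minimax = 7.
6 ≠ 7, so there is no saddle point; optimal play is mixed.
Let the kicker play Left with probability p. Expected payoff against Near: 6p + 7(1−p) = −p + 7; against Far: 8p + (-8)(1−p) = 16p − 8.
Setting these equal: −p + 7 = 16p − 8 ⇒ −17p = -15 ⇒ p = 15/17, and the value is (-1)·(15/17) + 7 = 104/17.
For the keeper: with q = P(Near), equating Left's and Right's payoffs gives −2q + 8 = 15q − 8 ⇒ q = 16/17.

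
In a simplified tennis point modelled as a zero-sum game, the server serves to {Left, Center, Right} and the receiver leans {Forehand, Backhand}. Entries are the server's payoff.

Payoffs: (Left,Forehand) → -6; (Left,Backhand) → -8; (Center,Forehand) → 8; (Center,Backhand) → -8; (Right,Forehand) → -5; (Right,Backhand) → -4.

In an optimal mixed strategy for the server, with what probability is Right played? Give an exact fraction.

16/17

Row minima: Left → -8, Center → -8, Right → -5; maximin = -5.
Column maxima: Forehand → 8, Backhand → -4; minimax = -4.
-5 ≠ -4, so there is no saddle point; optimal play is mixed.
Left is strictly dominated by Right, so the server never plays it.
On the remaining 2×2 (Center, Right vs Forehand, Backhand):
Let the server play Center with probability p. Expected payoff against Forehand: 8p + (-5)(1−p) = 13p − 5; against Backhand: (-8)p + (-4)(1−p) = −4p − 4.
Setting these equal: 13p − 5 = −4p − 4 ⇒ 17p = 1 ⇒ p = 1/17, and the value is (13)·(1/17) − 5 = -72/17.
For the receiver: with q = P(Forehand), equating Center's and Right's payoffs gives 16q − 8 = −q − 4 ⇒ q = 4/17.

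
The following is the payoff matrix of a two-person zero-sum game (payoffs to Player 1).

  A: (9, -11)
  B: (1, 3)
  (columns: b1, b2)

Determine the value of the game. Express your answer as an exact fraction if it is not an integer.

Row minima: A → -11, B → 1; maximin = 1.
Column maxima: b1 → 9, b2 → 3; minimax = 3.
1 ≠ 3, so there is no saddle point; optimal play is mixed.
Let Player 1 play A with probability p. Expected payoff against b1: 9p + 1(1−p) = 8p + 1; against b2: (-11)p + 3(1−p) = −14p + 3.
Setting these equal: 8p + 1 = −14p + 3 ⇒ 22p = 2 ⇒ p = 1/11, and the value is (8)·(1/11) + 1 = 19/11.
For Player 2: with q = P(b1), equating A's and B's payoffs gives 20q − 11 = −2q + 3 ⇒ q = 7/11.

19/11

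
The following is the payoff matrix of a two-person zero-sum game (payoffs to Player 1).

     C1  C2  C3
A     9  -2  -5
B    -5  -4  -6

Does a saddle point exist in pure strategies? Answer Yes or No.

Row minima: A → -5, B → -6; maximin = -5.
Column maxima: C1 → 9, C2 → -2, C3 → -5; minimax = -5.
maximin = minimax = -5, so a saddle point exists.

Yes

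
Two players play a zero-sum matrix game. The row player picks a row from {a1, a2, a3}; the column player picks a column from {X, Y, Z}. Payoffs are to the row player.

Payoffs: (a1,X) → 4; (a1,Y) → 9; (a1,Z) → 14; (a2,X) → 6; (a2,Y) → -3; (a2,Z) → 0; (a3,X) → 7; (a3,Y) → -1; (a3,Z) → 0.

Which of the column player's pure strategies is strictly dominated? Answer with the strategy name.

Y holds the row player's payoff strictly below Z in every row: 9 < 14, -3 < 0, -1 < 0.
So Z is strictly dominated for the column player.

Z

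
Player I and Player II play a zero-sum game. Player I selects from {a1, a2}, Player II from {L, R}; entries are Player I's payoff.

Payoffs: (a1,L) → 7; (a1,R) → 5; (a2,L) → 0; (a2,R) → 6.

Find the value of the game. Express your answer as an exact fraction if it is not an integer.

Row minima: a1 → 5, a2 → 0; maximin = 5.
Column maxima: L → 7, R → 6; minimax = 6.
5 ≠ 6, so there is no saddle point; optimal play is mixed.
Let Player I play a1 with probability p. Expected payoff against L: 7p + 0(1−p) = 7p; against R: 5p + 6(1−p) = −p + 6.
Setting these equal: 7p = −p + 6 ⇒ 8p = 6 ⇒ p = 3/4, and the value is (7)·(3/4) = 21/4.
For Player II: with q = P(L), equating a1's and a2's payoffs gives 2q + 5 = −6q + 6 ⇒ q = 1/8.

21/4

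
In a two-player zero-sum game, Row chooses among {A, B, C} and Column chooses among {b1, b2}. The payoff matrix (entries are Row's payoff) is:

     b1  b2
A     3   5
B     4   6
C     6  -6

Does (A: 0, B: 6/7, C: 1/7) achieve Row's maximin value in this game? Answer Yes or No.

Against b1 this mix gives (6/7)·4 + (1/7)·6 = 30/7.
Against b2 this mix gives (6/7)·6 + (1/7)·(-6) = 30/7.
All of Column's active replies (b1, b2) yield 30/7, and no column does worse for Row. The mix makes Column indifferent and guarantees 30/7, so it is optimal.

Yes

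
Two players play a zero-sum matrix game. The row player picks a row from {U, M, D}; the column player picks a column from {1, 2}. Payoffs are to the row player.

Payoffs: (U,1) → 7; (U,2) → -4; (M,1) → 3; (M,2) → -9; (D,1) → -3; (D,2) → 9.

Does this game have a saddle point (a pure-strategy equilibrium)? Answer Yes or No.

No

Row minima: U → -4, M → -9, D → -3; maximin = -3.
Column maxima: 1 → 7, 2 → 9; minimax = 7.
-3 ≠ 7, so no pure-strategy equilibrium exists.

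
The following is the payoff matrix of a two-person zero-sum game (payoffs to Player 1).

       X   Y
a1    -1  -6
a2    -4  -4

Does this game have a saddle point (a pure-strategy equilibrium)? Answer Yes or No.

Yes

Row minima: a1 → -6, a2 → -4; maximin = -4.
Column maxima: X → -1, Y → -4; minimax = -4.
maximin = minimax = -4, so a saddle point exists.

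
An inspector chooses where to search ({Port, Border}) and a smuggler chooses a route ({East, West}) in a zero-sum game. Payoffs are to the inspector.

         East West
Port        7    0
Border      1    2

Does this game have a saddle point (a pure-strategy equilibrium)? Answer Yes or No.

Row minima: Port → 0, Border → 1; maximin = 1.
Column maxima: East → 7, West → 2; minimax = 2.
1 ≠ 2, so no pure-strategy equilibrium exists.

No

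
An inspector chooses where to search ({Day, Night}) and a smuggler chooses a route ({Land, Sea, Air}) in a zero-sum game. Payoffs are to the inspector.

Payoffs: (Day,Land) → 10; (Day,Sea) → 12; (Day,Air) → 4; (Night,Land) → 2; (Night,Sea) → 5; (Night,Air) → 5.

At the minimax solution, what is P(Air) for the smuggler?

Row minima: Day → 4, Night → 2; maximin = 4.
Column maxima: Land → 10, Sea → 12, Air → 5; minimax = 5.
4 ≠ 5, so there is no saddle point; optimal play is mixed.
Sea is strictly dominated by Land (it gives the inspector strictly more in every row), so the smuggler never plays it.
On the remaining 2×2 (Day, Night vs Land, Air):
Let the inspector play Day with probability p. Expected payoff against Land: 10p + 2(1−p) = 8p + 2; against Air: 4p + 5(1−p) = −p + 5.
Setting these equal: 8p + 2 = −p + 5 ⇒ 9p = 3 ⇒ p = 1/3, and the value is (8)·(1/3) + 2 = 14/3.
For the smuggler: with q = P(Land), equating Day's and Night's payoffs gives 6q + 4 = −3q + 5 ⇒ q = 1/9.

8/9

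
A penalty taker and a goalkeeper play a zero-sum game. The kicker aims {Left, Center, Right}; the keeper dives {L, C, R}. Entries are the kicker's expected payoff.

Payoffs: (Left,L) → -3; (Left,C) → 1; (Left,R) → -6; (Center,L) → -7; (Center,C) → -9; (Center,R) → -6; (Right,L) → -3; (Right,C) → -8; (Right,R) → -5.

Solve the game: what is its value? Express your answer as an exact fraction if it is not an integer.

Row minima: Left → -6, Center → -9, Right → -8; maximin = -6.
Column maxima: L → -3, C → 1, R → -5; minimax = -5.
-6 ≠ -5, so there is no saddle point; optimal play is mixed.
Center is strictly dominated by Right, so the kicker never plays it.
With Center eliminated, L is strictly dominated by R (it gives the kicker strictly more in every remaining row), so the keeper never plays it.
On the remaining 2×2 (Left, Right vs C, R):
Let the kicker play Left with probability p. Expected payoff against C: 1p + (-8)(1−p) = 9p − 8; against R: (-6)p + (-5)(1−p) = −p − 5.
Setting these equal: 9p − 8 = −p − 5 ⇒ 10p = 3 ⇒ p = 3/10, and the value is (9)·(3/10) − 8 = -53/10.
For the keeper: with q = P(C), equating Left's and Right's payoffs gives 7q − 6 = −3q − 5 ⇒ q = 1/10.

-53/10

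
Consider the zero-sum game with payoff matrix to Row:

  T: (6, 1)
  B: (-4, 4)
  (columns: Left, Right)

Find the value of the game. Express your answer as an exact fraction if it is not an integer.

Row minima: T → 1, B → -4; maximin = 1.
Column maxima: Left → 6, Right → 4; minimax = 4.
1 ≠ 4, so there is no saddle point; optimal play is mixed.
Let Row play T with probability p. Expected payoff against Left: 6p + (-4)(1−p) = 10p − 4; against Right: 1p + 4(1−p) = −3p + 4.
Setting these equal: 10p − 4 = −3p + 4 ⇒ 13p = 8 ⇒ p = 8/13, and the value is (10)·(8/13) − 4 = 28/13.
For Column: with q = P(Left), equating T's and B's payoffs gives 5q + 1 = −8q + 4 ⇒ q = 3/13.

28/13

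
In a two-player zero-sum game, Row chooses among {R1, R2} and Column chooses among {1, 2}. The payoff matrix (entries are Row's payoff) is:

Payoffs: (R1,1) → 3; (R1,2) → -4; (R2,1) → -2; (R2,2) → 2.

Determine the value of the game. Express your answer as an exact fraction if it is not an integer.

Row minima: R1 → -4, R2 → -2; maximin = -2.
Column maxima: 1 → 3, 2 → 2; minimax = 2.
-2 ≠ 2, so there is no saddle point; optimal play is mixed.
Let Row play R1 with probability p. Expected payoff against 1: 3p + (-2)(1−p) = 5p − 2; against 2: (-4)p + 2(1−p) = −6p + 2.
Setting these equal: 5p − 2 = −6p + 2 ⇒ 11p = 4 ⇒ p = 4/11, and the value is (5)·(4/11) − 2 = -2/11.
For Column: with q = P(1), equating R1's and R2's payoffs gives 7q − 4 = −4q + 2 ⇒ q = 6/11.

-2/11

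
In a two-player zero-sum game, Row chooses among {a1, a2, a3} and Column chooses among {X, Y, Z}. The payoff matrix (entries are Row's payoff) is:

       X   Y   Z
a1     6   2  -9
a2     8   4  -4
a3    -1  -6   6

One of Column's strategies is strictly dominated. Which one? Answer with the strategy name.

X

Y holds Row's payoff strictly below X in every row: 2 < 6, 4 < 8, -6 < -1.
So X is strictly dominated for Column.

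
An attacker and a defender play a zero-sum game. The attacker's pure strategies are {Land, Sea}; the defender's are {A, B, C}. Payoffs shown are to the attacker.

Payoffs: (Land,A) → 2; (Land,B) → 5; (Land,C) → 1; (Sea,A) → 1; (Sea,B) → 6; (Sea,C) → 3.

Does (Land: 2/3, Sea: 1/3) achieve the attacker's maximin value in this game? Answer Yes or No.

Yes

Against A this mix gives (2/3)·2 + (1/3)·1 = 5/3.
Against B this mix gives (2/3)·5 + (1/3)·6 = 16/3.
Against C this mix gives (2/3)·1 + (1/3)·3 = 5/3.
All of the defender's active replies (A, C) yield 5/3, and no column does worse for the attacker. The mix makes the defender indifferent and guarantees 5/3, so it is optimal.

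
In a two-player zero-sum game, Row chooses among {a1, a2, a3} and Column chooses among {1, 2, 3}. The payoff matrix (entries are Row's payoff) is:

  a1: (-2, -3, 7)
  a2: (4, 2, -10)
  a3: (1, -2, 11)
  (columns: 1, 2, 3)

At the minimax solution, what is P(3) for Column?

Row minima: a1 → -3, a2 → -10, a3 → -2; maximin = -2.
Column maxima: 1 → 4, 2 → 2, 3 → 11; minimax = 2.
-2 ≠ 2, so there is no saddle point; optimal play is mixed.
a1 is strictly dominated by a3, so Row never plays it.
1 is strictly dominated by 2 (it gives Row strictly more in every row), so Column never plays it.
On the remaining 2×2 (a2, a3 vs 2, 3):
Let Row play a2 with probability p. Expected payoff against 2: 2p + (-2)(1−p) = 4p − 2; against 3: (-10)p + 11(1−p) = −21p + 11.
Setting these equal: 4p − 2 = −21p + 11 ⇒ 25p = 13 ⇒ p = 13/25, and the value is (4)·(13/25) − 2 = 2/25.
For Column: with q = P(2), equating a2's and a3's payoffs gives 12q − 10 = −13q + 11 ⇒ q = 21/25.

4/25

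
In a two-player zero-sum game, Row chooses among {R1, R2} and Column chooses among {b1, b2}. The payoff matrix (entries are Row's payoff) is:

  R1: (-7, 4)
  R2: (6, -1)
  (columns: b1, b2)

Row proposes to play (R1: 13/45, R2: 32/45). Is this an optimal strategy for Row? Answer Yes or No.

Against b1 this mix gives (13/45)·(-7) + (32/45)·6 = 101/45.
Against b2 this mix gives (13/45)·4 + (32/45)·(-1) = 4/9.
Column will play b2, holding Row to 4/9. Shifting weight toward the row that does better against b2 would raise this floor (the equalizing mix achieves 17/18 against both b2 and b1), so the proposed strategy is not optimal.

No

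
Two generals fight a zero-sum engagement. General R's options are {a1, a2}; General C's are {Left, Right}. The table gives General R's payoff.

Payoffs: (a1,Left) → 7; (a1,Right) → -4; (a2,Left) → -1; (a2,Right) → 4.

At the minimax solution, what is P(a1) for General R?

5/16

Row minima: a1 → -4, a2 → -1; maximin = -1.
Column maxima: Left → 7, Right → 4; minimax = 4.
-1 ≠ 4, so there is no saddle point; optimal play is mixed.
Let General R play a1 with probability p. Expected payoff against Left: 7p + (-1)(1−p) = 8p − 1; against Right: (-4)p + 4(1−p) = −8p + 4.
Setting these equal: 8p − 1 = −8p + 4 ⇒ 16p = 5 ⇒ p = 5/16, and the value is (8)·(5/16) − 1 = 3/2.
For General C: with q = P(Left), equating a1's and a2's payoffs gives 11q − 4 = −5q + 4 ⇒ q = 1/2.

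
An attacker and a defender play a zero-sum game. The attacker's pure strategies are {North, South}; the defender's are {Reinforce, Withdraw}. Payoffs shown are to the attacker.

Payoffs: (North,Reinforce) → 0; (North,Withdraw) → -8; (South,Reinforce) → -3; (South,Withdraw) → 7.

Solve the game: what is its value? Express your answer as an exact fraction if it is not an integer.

-4/3

Row minima: North → -8, South → -3; maximin = -3.
Column maxima: Reinforce → 0, Withdraw → 7; minimax = 0.
-3 ≠ 0, so there is no saddle point; optimal play is mixed.
Let the attacker play North with probability p. Expected payoff against Reinforce: 0p + (-3)(1−p) = 3p − 3; against Withdraw: (-8)p + 7(1−p) = −15p + 7.
Setting these equal: 3p − 3 = −15p + 7 ⇒ 18p = 10 ⇒ p = 5/9, and the value is (3)·(5/9) − 3 = -4/3.
For the defender: with q = P(Reinforce), equating North's and South's payoffs gives 8q − 8 = −10q + 7 ⇒ q = 5/6.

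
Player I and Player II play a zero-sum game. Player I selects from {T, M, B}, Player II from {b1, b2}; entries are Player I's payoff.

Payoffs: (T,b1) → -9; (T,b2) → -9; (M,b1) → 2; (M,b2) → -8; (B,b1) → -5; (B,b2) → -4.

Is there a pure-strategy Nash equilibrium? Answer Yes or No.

No

Row minima: T → -9, M → -8, B → -5; maximin = -5.
Column maxima: b1 → 2, b2 → -4; minimax = -4.
-5 ≠ -4, so no pure-strategy equilibrium exists.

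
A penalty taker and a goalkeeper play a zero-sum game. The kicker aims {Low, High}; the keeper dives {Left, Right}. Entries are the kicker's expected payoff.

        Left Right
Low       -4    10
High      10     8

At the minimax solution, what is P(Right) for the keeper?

Row minima: Low → -4, High → 8; maximin = 8.
Column maxima: Left → 10, Right → 10; minimax = 10.
8 ≠ 10, so there is no saddle point; optimal play is mixed.
Let the kicker play Low with probability p. Expected payoff against Left: (-4)p + 10(1−p) = −14p + 10; against Right: 10p + 8(1−p) = 2p + 8.
Setting these equal: −14p + 10 = 2p + 8 ⇒ −16p = -2 ⇒ p = 1/8, and the value is (-14)·(1/8) + 10 = 33/4.
For the keeper: with q = P(Left), equating Low's and High's payoffs gives −14q + 10 = 2q + 8 ⇒ q = 1/8.

7/8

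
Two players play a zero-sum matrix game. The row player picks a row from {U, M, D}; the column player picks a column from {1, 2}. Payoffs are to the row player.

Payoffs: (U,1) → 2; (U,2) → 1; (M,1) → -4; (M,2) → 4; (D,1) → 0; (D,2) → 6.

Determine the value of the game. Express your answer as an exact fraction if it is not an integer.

12/7

Row minima: U → 1, M → -4, D → 0; maximin = 1.
Column maxima: 1 → 2, 2 → 6; minimax = 2.
1 ≠ 2, so there is no saddle point; optimal play is mixed.
M is strictly dominated by D, so the row player never plays it.
On the remaining 2×2 (U, D vs 1, 2):
Let the row player play U with probability p. Expected payoff against 1: 2p + 0(1−p) = 2p; against 2: 1p + 6(1−p) = −5p + 6.
Setting these equal: 2p = −5p + 6 ⇒ 7p = 6 ⇒ p = 6/7, and the value is (2)·(6/7) = 12/7.
For the column player: with q = P(1), equating U's and D's payoffs gives q + 1 = −6q + 6 ⇒ q = 5/7.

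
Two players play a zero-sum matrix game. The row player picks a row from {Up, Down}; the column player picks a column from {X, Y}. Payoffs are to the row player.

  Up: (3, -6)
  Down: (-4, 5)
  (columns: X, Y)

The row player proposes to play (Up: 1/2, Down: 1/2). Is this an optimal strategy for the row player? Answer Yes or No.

Yes

Against X this mix gives (1/2)·3 + (1/2)·(-4) = -1/2.
Against Y this mix gives (1/2)·(-6) + (1/2)·5 = -1/2.
All of the column player's active replies (X, Y) yield -1/2, and no column does worse for the row player. The mix makes the column player indifferent and guarantees -1/2, so it is optimal.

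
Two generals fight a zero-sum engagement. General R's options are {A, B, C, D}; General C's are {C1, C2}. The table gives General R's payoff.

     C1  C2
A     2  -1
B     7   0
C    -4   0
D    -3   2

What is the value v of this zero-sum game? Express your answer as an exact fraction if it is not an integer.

7/6

Row minima: A → -1, B → 0, C → -4, D → -3; maximin = 0.
Column maxima: C1 → 7, C2 → 2; minimax = 2.
0 ≠ 2, so there is no saddle point; optimal play is mixed.
A is strictly dominated by B, so General R never plays it.
C is strictly dominated by D, so General R never plays it.
On the remaining 2×2 (B, D vs C1, C2):
Let General R play B with probability p. Expected payoff against C1: 7p + (-3)(1−p) = 10p − 3; against C2: 0p + 2(1−p) = −2p + 2.
Setting these equal: 10p − 3 = −2p + 2 ⇒ 12p = 5 ⇒ p = 5/12, and the value is (10)·(5/12) − 3 = 7/6.
For General C: with q = P(C1), equating B's and D's payoffs gives 7q = −5q + 2 ⇒ q = 1/6.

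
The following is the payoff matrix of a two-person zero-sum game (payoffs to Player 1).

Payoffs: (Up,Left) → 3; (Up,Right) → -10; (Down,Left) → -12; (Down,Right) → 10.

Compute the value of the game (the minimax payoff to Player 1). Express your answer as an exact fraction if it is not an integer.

Row minima: Up → -10, Down → -12; maximin = -10.
Column maxima: Left → 3, Right → 10; minimax = 3.
-10 ≠ 3, so there is no saddle point; optimal play is mixed.
Let Player 1 play Up with probability p. Expected payoff against Left: 3p + (-12)(1−p) = 15p − 12; against Right: (-10)p + 10(1−p) = −20p + 10.
Setting these equal: 15p − 12 = −20p + 10 ⇒ 35p = 22 ⇒ p = 22/35, and the value is (15)·(22/35) − 12 = -18/7.
For Player 2: with q = P(Left), equating Up's and Down's payoffs gives 13q − 10 = −22q + 10 ⇒ q = 4/7.

-18/7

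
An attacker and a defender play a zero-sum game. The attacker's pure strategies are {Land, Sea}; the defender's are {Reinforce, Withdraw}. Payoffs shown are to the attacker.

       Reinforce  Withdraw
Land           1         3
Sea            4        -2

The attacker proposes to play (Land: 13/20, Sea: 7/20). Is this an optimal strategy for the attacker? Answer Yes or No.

Against Reinforce this mix gives (13/20)·1 + (7/20)·4 = 41/20.
Against Withdraw this mix gives (13/20)·3 + (7/20)·(-2) = 5/4.
The defender will play Withdraw, holding the attacker to 5/4. Shifting weight toward the row that does better against Withdraw would raise this floor (the equalizing mix achieves 7/4 against both Withdraw and Reinforce), so the proposed strategy is not optimal.

No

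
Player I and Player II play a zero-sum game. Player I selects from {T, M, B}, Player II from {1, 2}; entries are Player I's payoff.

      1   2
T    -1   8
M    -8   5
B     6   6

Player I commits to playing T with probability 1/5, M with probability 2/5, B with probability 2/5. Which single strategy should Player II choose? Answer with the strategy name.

1

If Player II plays 1, Player I's expected payoff is (1/5)·(-1) + (2/5)·(-8) + (2/5)·6 = -1.
If Player II plays 2, Player I's expected payoff is (1/5)·8 + (2/5)·5 + (2/5)·6 = 6.
Player II minimizes Player I's payoff; the smallest is -1, so the best response is 1.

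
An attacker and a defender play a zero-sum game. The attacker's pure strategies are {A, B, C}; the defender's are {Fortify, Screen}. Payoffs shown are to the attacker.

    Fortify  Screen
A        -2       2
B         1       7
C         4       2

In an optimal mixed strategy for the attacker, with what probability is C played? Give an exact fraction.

3/4

Row minima: A → -2, B → 1, C → 2; maximin = 2.
Column maxima: Fortify → 4, Screen → 7; minimax = 4.
2 ≠ 4, so there is no saddle point; optimal play is mixed.
A is strictly dominated by B, so the attacker never plays it.
On the remaining 2×2 (B, C vs Fortify, Screen):
Let the attacker play B with probability p. Expected payoff against Fortify: 1p + 4(1−p) = −3p + 4; against Screen: 7p + 2(1−p) = 5p + 2.
Setting these equal: −3p + 4 = 5p + 2 ⇒ −8p = -2 ⇒ p = 1/4, and the value is (-3)·(1/4) + 4 = 13/4.
For the defender: with q = P(Fortify), equating B's and C's payoffs gives −6q + 7 = 2q + 2 ⇒ q = 5/8.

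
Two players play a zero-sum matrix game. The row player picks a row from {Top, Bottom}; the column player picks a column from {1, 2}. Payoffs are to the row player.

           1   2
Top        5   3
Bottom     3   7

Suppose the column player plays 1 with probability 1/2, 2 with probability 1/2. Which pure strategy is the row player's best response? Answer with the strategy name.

Bottom

Expected payoff of Top: (1/2)·5 + (1/2)·3 = 4.
Expected payoff of Bottom: (1/2)·3 + (1/2)·7 = 5.
The largest is 5, so the row player's best response is Bottom.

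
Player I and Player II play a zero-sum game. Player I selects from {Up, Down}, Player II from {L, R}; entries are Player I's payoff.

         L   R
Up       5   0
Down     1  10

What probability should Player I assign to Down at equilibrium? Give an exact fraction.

Row minima: Up → 0, Down → 1; maximin = 1.
Column maxima: L → 5, R → 10; minimax = 5.
1 ≠ 5, so there is no saddle point; optimal play is mixed.
Let Player I play Up with probability p. Expected payoff against L: 5p + 1(1−p) = 4p + 1; against R: 0p + 10(1−p) = −10p + 10.
Setting these equal: 4p + 1 = −10p + 10 ⇒ 14p = 9 ⇒ p = 9/14, and the value is (4)·(9/14) + 1 = 25/7.
For Player II: with q = P(L), equating Up's and Down's payoffs gives 5q = −9q + 10 ⇒ q = 5/7.

5/14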